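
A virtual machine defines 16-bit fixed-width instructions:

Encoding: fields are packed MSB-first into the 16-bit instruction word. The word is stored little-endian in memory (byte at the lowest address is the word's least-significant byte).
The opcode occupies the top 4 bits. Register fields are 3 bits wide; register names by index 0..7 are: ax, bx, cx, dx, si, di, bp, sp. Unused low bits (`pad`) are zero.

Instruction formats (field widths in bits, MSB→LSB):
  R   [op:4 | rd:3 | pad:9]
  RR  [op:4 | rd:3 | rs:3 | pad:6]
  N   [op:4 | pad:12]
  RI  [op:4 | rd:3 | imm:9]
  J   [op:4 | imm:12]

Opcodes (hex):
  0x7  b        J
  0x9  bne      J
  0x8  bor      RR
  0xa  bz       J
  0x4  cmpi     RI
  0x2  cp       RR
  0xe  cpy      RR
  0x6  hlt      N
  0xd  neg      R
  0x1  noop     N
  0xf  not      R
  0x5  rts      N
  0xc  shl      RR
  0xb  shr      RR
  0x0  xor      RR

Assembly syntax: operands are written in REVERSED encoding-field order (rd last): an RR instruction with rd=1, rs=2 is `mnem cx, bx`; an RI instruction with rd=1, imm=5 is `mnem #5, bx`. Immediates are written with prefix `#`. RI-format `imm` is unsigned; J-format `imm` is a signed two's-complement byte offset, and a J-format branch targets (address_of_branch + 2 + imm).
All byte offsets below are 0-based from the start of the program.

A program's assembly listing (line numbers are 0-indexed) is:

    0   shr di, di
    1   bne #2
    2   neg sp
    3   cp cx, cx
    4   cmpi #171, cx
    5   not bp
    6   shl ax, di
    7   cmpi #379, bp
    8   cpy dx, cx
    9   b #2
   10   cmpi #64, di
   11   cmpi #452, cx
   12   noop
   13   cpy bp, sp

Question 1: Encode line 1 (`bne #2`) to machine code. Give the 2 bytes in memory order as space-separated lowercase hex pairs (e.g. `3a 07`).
02 90

line 1 (bne): pack op=0x9:4|imm=2:12 = 0x9002; little→ 02 90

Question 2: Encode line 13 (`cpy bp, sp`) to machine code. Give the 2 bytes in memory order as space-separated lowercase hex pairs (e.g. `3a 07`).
13. cpy fields op=0xe:4|rd=7:3|rs=6:3|pad=0:6 → word ef80h → 80 ef

80 ef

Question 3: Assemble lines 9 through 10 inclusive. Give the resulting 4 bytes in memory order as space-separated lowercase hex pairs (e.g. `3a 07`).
02 70 40 4a

L9: b op=0x7:4|imm=2:12 ⇒ 0x7002 ⇒ little 02 70
L10: cmpi op=0x4:4|rd=5:3|imm=64:9 ⇒ 0x4a40 ⇒ little 40 4a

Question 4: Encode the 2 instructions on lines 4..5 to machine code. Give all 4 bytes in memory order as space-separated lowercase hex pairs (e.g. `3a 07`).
L4: cmpi op=0x4:4|rd=2:3|imm=171:9 ⇒ 0x44ab ⇒ little ab 44
L5: not op=0xf:4|rd=6:3|pad=0:9 ⇒ 0xfc00 ⇒ little 00 fc

ab 44 00 fc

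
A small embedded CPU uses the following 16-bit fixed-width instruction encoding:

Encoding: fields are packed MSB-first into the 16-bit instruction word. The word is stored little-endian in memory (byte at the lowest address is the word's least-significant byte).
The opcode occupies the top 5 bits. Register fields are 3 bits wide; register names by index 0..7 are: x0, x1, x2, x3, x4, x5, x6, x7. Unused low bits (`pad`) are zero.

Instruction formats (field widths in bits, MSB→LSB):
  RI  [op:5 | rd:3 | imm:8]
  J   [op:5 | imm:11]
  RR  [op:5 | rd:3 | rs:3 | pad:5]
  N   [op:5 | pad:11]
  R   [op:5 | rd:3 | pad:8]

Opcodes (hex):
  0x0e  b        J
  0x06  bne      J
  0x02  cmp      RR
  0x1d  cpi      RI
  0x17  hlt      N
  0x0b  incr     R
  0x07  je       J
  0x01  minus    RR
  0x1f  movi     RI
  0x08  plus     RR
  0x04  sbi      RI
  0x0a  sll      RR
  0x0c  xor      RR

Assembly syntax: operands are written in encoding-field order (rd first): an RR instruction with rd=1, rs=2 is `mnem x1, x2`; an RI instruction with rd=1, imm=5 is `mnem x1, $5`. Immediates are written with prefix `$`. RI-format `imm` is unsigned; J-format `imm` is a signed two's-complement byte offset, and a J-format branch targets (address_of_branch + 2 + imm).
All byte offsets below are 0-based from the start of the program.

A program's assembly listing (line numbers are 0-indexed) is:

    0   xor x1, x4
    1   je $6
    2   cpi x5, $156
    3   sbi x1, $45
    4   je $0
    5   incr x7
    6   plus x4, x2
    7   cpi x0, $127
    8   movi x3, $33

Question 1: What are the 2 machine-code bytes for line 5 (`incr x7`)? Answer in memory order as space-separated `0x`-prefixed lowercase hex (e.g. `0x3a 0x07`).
0x00 0x5f

5. incr fields op=0xb:5|rd=7:3|pad=0:8 → word 5f00h → 00 5f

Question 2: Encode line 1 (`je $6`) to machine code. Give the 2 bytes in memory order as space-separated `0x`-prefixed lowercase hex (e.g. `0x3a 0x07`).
L1: je op=0x7:5|imm=6:11 ⇒ 0x3806 ⇒ little 06 38

0x06 0x38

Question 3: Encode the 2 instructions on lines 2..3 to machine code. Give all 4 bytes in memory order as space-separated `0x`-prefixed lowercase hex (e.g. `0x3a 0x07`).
L2: cpi op=0x1d:5|rd=5:3|imm=156:8 ⇒ 0xed9c ⇒ little 9c ed
L3: sbi op=0x4:5|rd=1:3|imm=45:8 ⇒ 0x212d ⇒ little 2d 21

0x9c 0xed 0x2d 0x21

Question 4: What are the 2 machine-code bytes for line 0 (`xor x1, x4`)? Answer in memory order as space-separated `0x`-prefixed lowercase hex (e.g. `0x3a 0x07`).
0x80 0x61

0. xor fields op=0xc:5|rd=1:3|rs=4:3|pad=0:5 → word 6180h → 80 61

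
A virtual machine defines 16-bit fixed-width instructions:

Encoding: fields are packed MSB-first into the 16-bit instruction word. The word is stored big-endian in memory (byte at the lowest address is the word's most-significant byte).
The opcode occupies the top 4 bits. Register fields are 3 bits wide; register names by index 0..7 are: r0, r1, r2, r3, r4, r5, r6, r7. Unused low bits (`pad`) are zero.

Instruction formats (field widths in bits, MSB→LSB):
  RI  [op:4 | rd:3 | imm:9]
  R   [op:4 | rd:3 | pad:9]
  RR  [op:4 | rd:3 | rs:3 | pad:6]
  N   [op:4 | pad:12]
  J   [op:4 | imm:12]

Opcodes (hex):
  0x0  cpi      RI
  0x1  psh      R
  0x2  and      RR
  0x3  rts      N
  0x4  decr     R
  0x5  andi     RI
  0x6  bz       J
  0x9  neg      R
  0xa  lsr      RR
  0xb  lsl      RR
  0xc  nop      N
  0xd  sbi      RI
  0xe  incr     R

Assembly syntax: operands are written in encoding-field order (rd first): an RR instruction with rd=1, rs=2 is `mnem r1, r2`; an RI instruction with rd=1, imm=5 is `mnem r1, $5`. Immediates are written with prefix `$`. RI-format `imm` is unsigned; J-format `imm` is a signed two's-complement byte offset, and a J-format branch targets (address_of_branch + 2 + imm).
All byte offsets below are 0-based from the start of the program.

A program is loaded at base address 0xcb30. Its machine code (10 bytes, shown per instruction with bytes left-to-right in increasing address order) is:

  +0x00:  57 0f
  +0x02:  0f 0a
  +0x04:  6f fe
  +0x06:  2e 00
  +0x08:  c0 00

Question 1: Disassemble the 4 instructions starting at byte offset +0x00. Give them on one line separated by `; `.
[00] 57 0f → 0x570f
  top 4b → 0x5 → andi [RI]
  rd@[11:9]=0x3 ⇒ r3
  imm@[8:0]=0x10f ⇒ $271
[02] 0f 0a → 0x0f0a
  top 4b → 0x0 → cpi [RI]
  rd@[11:9]=0x7 ⇒ r7
  imm@[8:0]=0x10a ⇒ $266
[04] 6f fe → 0x6ffe
  top 4b → 0x6 → bz [J]
  imm@[11:0]=0xffe (s12→-2) ⇒ $-2
[06] 2e 00 → 0x2e00
  top 4b → 0x2 → and [RR]
  rd@[11:9]=0x7 ⇒ r7
  rs@[8:6]=0x0 ⇒ r0

andi r3, $271; cpi r7, $266; bz $-2; and r7, r0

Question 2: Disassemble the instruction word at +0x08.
nop

[08] c0 00 → 0xc000
  top 4b → 0xc → nop [N]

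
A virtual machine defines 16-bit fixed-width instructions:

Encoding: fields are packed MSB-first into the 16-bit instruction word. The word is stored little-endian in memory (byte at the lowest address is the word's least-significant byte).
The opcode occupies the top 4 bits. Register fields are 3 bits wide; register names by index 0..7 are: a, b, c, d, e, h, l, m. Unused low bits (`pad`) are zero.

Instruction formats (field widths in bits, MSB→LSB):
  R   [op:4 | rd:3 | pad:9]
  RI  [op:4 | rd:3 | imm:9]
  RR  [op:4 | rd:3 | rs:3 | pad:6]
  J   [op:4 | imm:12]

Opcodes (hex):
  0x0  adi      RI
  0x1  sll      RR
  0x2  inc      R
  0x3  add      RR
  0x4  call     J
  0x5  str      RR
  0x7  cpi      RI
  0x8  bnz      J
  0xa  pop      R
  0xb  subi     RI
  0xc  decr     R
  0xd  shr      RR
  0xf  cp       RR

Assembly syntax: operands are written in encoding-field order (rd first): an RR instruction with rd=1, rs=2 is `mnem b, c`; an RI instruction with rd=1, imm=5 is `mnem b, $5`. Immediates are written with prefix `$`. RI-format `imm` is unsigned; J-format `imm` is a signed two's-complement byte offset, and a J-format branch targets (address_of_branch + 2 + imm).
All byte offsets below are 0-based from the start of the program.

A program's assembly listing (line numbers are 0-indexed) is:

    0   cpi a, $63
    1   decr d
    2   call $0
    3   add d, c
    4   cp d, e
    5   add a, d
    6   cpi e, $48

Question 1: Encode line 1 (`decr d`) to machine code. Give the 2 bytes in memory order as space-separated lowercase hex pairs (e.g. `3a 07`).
line 1 (decr): pack op=0xc:4|rd=3:3|pad=0:9 = 0xc600; little→ 00 c6

00 c6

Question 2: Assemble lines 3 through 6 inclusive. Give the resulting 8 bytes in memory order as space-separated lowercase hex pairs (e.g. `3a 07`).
80 36 00 f7 c0 30 30 78

line 3 (add): pack op=0x3:4|rd=3:3|rs=2:3|pad=0:6 = 0x3680; little→ 80 36
line 4 (cp): pack op=0xf:4|rd=3:3|rs=4:3|pad=0:6 = 0xf700; little→ 00 f7
line 5 (add): pack op=0x3:4|rd=0:3|rs=3:3|pad=0:6 = 0x30c0; little→ c0 30
line 6 (cpi): pack op=0x7:4|rd=4:3|imm=48:9 = 0x7830; little→ 30 78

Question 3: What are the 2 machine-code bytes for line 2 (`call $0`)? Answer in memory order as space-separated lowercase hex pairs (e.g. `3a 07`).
line 2 (call): pack op=0x4:4|imm=0:12 = 0x4000; little→ 00 40

00 40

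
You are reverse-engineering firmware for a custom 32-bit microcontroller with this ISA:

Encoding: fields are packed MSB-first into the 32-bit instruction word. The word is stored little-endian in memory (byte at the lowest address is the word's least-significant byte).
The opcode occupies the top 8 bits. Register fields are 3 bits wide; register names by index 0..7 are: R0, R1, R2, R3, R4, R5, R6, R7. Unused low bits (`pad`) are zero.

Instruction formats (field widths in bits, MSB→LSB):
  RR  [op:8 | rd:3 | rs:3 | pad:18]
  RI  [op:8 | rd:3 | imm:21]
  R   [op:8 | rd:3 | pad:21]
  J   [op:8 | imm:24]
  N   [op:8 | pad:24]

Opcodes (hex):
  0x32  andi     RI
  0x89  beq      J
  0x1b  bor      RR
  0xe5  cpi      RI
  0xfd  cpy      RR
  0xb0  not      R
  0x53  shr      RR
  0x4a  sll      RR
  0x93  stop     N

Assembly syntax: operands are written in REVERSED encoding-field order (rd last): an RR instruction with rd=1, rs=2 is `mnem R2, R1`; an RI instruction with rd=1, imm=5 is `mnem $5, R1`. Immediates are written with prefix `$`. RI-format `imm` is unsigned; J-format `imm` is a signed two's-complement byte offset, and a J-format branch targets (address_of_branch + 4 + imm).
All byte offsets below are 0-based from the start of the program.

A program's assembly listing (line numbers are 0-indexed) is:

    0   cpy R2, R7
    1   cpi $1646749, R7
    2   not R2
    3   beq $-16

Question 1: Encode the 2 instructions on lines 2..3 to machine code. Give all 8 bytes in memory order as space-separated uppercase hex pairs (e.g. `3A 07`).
L2: not op=0xb0:8|rd=2:3|pad=0:21 ⇒ 0xb0400000 ⇒ little 00 00 40 b0
L3: beq op=0x89:8|imm=-16:24 ⇒ 0x89fffff0 ⇒ little f0 ff ff 89

00 00 40 B0 F0 FF FF 89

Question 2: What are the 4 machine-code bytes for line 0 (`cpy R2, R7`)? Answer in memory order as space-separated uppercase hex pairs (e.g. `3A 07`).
00 00 E8 FD

line 0 (cpy): pack op=0xfd:8|rd=7:3|rs=2:3|pad=0:18 = 0xfde80000; little→ 00 00 e8 fd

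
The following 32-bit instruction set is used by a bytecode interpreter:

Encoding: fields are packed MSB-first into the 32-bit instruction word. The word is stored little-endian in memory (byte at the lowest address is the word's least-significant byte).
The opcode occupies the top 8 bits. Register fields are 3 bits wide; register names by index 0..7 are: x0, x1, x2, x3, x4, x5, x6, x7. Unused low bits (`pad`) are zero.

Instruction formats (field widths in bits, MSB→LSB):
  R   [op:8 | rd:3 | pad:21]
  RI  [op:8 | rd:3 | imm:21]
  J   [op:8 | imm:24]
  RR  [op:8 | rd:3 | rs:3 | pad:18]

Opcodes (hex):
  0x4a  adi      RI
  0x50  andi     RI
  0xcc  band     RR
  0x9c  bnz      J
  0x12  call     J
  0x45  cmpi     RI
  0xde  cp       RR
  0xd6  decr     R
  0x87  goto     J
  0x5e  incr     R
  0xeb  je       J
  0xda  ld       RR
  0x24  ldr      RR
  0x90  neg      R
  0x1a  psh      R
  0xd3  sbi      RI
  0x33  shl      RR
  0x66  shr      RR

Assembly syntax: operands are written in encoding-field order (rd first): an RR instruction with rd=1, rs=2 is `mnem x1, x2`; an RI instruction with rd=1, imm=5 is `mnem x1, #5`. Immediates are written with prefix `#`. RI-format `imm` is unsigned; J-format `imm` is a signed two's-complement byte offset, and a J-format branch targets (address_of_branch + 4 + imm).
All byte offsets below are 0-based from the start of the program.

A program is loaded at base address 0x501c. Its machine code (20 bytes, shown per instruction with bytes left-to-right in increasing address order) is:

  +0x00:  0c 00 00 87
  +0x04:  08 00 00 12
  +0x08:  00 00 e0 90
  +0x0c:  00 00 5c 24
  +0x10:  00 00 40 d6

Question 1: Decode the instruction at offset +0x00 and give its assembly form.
goto #12

[00] 0c 00 00 87 → 0x8700000c
  opcode bits[31:24]=0x87: goto/J
  imm@[23:0]=0xc ⇒ #12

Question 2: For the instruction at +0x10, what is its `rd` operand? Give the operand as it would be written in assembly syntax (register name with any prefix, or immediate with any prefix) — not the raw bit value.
x2

off 0x10: read 00 00 40 d6 as little → 0xd6400000
  op=0xd6400000>>24=0xd6 ⇒ decr (R)
  rd@[23:21]=0x2 ⇒ x2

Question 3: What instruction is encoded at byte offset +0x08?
neg x7

@+08  little-endian(00 00 e0 90) = 0x90e00000
  top 8b → 0x90 → neg [R]
  rd@[23:21]=0x7 ⇒ x7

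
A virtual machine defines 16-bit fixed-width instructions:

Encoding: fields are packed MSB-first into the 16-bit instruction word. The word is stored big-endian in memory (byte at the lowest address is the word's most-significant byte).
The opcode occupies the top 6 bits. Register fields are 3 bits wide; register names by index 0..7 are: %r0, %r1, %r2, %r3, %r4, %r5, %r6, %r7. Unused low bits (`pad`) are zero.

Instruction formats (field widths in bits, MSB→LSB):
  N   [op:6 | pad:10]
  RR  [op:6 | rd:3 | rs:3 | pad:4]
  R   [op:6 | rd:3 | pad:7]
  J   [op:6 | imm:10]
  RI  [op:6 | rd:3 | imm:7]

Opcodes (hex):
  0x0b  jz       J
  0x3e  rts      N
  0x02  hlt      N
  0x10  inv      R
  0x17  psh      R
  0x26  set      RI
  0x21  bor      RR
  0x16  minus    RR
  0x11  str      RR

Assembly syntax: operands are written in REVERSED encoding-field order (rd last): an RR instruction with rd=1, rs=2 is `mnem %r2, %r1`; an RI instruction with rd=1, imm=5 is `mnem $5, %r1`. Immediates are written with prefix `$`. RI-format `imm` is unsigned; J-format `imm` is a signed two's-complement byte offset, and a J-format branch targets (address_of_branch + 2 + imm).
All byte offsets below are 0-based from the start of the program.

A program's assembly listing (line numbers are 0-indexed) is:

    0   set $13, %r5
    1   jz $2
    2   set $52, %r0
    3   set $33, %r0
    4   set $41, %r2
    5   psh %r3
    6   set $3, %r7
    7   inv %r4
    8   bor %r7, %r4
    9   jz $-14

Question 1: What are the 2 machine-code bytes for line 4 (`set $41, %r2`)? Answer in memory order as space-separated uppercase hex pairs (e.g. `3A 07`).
line 4 (set): pack op=0x26:6|rd=2:3|imm=41:7 = 0x9929; big→ 99 29

99 29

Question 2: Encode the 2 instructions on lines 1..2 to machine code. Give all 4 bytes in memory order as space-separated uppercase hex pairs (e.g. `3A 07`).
1. jz fields op=0xb:6|imm=2:10 → word 2c02h → 2c 02
2. set fields op=0x26:6|rd=0:3|imm=52:7 → word 9834h → 98 34

2C 02 98 34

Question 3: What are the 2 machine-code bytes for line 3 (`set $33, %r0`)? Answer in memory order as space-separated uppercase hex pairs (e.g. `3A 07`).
98 21

L3: set op=0x26:6|rd=0:3|imm=33:7 ⇒ 0x9821 ⇒ big 98 21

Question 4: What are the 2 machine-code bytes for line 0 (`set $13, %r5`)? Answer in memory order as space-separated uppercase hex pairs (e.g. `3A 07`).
9A 8D

L0: set op=0x26:6|rd=5:3|imm=13:7 ⇒ 0x9a8d ⇒ big 9a 8d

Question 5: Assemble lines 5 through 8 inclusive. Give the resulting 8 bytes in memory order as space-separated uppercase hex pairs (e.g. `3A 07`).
line 5 (psh): pack op=0x17:6|rd=3:3|pad=0:7 = 0x5d80; big→ 5d 80
line 6 (set): pack op=0x26:6|rd=7:3|imm=3:7 = 0x9b83; big→ 9b 83
line 7 (inv): pack op=0x10:6|rd=4:3|pad=0:7 = 0x4200; big→ 42 00
line 8 (bor): pack op=0x21:6|rd=4:3|rs=7:3|pad=0:4 = 0x8670; big→ 86 70

5D 80 9B 83 42 00 86 70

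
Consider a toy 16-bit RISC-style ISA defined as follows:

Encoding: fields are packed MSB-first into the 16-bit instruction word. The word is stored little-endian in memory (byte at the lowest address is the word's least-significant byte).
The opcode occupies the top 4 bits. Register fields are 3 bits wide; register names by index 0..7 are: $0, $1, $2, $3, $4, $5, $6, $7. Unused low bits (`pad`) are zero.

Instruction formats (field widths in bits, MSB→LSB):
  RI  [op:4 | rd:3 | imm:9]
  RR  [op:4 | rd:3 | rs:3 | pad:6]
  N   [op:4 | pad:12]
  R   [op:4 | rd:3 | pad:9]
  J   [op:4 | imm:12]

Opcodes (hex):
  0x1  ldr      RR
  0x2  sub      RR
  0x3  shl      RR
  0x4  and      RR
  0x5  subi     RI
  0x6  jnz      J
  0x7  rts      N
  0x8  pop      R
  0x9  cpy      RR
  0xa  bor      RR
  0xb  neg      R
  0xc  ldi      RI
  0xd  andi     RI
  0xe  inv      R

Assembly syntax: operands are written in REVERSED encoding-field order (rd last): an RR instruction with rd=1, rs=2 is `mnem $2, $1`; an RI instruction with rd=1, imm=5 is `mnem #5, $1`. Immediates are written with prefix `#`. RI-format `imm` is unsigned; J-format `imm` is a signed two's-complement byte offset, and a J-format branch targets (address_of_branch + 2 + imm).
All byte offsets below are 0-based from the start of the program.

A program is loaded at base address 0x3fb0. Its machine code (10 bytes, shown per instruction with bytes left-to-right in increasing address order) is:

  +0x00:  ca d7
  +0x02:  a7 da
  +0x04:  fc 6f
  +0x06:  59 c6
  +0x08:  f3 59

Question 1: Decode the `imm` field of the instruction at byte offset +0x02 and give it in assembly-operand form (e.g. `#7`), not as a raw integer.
[02] a7 da → 0xdaa7
  opcode bits[15:12]=0xd: andi/RI
  rd@[11:9]=0x5 ⇒ $5
  imm@[8:0]=0xa7 ⇒ #167

#167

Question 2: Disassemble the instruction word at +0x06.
ldi #89, $3

off 0x06: read 59 c6 as little → 0xc659
  opcode bits[15:12]=0xc: ldi/RI
  [11:9] rd=3 = $3
  [8:0] imm=89 = #89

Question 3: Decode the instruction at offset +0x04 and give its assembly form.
off 0x04: read fc 6f as little → 0x6ffc
  top 4b → 0x6 → jnz [J]
  imm: (w>>0)&0xfff=0xffc (s12→-4) → #-4

jnz #-4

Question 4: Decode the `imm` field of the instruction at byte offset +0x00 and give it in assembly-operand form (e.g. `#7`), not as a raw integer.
#458

[00] ca d7 → 0xd7ca
  top 4b → 0xd → andi [RI]
  rd@[11:9]=0x3 ⇒ $3
  imm@[8:0]=0x1ca ⇒ #458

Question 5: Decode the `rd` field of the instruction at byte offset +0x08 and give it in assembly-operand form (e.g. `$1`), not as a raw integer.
$4

off 0x08: read f3 59 as little → 0x59f3
  opcode bits[15:12]=0x5: subi/RI
  [11:9] rd=4 = $4
  [8:0] imm=499 = #499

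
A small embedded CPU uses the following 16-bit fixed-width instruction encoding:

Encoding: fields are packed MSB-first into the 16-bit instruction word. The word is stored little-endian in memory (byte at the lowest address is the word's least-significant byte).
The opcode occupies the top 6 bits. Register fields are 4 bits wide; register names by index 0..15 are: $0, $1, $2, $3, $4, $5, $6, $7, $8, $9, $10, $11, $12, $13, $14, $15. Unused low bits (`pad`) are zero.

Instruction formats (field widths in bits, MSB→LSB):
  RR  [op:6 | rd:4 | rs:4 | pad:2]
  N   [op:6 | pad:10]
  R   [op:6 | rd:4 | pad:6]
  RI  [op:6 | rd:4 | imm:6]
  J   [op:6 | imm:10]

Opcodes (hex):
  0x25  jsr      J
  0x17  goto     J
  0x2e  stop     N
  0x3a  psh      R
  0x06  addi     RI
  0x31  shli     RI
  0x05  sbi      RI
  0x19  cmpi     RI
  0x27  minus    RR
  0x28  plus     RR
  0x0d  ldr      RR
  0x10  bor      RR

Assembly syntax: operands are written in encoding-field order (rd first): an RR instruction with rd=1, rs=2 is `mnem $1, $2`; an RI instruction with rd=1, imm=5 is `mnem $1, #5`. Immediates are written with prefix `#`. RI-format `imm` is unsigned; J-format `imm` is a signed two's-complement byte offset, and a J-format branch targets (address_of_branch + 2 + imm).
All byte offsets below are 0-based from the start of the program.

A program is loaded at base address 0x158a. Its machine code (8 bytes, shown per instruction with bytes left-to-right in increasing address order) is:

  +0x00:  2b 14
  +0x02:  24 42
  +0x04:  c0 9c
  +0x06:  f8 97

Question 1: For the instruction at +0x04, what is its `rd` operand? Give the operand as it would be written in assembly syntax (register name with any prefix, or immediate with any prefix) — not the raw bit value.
off 0x04: read c0 9c as little → 0x9cc0
  op=0x9cc0>>10=0x27 ⇒ minus (RR)
  rd@[9:6]=0x3 ⇒ $3
  rs@[5:2]=0x0 ⇒ $0

$3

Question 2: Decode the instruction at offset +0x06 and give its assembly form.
@+06  little-endian(f8 97) = 0x97f8
  opcode bits[15:10]=0x25: jsr/J
  imm: (w>>0)&0x3ff=0x3f8 (s10→-8) → #-8

jsr #-8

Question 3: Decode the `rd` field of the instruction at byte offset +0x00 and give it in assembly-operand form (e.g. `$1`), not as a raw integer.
$0

@+00  little-endian(2b 14) = 0x142b
  opcode bits[15:10]=0x5: sbi/RI
  rd: (w>>6)&0xf=0x0 → $0
  imm: (w>>0)&0x3f=0x2b → #43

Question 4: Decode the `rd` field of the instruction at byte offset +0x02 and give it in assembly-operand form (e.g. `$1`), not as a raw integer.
$8

off 0x02: read 24 42 as little → 0x4224
  opcode bits[15:10]=0x10: bor/RR
  rd@[9:6]=0x8 ⇒ $8
  rs@[5:2]=0x9 ⇒ $9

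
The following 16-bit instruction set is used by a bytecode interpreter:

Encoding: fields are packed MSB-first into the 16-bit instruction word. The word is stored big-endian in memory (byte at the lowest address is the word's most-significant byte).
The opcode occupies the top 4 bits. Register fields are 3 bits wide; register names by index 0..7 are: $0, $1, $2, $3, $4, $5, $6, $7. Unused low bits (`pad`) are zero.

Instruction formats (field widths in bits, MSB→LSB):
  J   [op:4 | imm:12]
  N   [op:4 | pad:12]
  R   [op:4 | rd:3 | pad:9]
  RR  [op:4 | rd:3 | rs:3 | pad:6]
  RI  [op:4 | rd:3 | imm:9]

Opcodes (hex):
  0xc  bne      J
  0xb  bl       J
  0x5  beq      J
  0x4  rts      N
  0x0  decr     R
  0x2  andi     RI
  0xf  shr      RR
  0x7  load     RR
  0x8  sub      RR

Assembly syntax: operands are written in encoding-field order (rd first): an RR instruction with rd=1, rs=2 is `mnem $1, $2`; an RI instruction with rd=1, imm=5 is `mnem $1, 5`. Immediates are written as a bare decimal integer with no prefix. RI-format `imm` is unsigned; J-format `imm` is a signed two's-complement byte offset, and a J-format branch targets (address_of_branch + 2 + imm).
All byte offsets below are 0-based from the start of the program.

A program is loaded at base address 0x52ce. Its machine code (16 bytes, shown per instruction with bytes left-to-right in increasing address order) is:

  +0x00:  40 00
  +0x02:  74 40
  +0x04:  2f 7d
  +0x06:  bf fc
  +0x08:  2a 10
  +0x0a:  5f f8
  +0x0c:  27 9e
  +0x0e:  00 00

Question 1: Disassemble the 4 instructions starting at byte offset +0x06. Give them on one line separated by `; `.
bl -4; andi $5, 16; beq -8; andi $3, 414

@+06  big-endian(bf fc) = 0xbffc
  op=0xbffc>>12=0xb ⇒ bl (J)
  imm: (w>>0)&0xfff=0xffc (s12→-4) → -4
@+08  big-endian(2a 10) = 0x2a10
  op=0x2a10>>12=0x2 ⇒ andi (RI)
  rd: (w>>9)&0x7=0x5 → $5
  imm: (w>>0)&0x1ff=0x10 → 16
@+0a  big-endian(5f f8) = 0x5ff8
  op=0x5ff8>>12=0x5 ⇒ beq (J)
  imm: (w>>0)&0xfff=0xff8 (s12→-8) → -8
@+0c  big-endian(27 9e) = 0x279e
  op=0x279e>>12=0x2 ⇒ andi (RI)
  rd: (w>>9)&0x7=0x3 → $3
  imm: (w>>0)&0x1ff=0x19e → 414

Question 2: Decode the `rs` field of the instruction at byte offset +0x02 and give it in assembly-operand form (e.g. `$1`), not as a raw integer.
$1

@+02  big-endian(74 40) = 0x7440
  opcode bits[15:12]=0x7: load/RR
  rd: (w>>9)&0x7=0x2 → $2
  rs: (w>>6)&0x7=0x1 → $1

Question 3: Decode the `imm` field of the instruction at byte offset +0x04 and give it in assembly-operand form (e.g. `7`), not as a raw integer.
@+04  big-endian(2f 7d) = 0x2f7d
  opcode bits[15:12]=0x2: andi/RI
  rd@[11:9]=0x7 ⇒ $7
  imm@[8:0]=0x17d ⇒ 381

381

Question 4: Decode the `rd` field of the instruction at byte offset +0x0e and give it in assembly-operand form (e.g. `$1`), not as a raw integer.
$0

[0e] 00 00 → 0x0000
  op=0x0000>>12=0x0 ⇒ decr (R)
  rd: (w>>9)&0x7=0x0 → $0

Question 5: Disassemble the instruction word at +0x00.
off 0x00: read 40 00 as big → 0x4000
  op=0x4000>>12=0x4 ⇒ rts (N)

rts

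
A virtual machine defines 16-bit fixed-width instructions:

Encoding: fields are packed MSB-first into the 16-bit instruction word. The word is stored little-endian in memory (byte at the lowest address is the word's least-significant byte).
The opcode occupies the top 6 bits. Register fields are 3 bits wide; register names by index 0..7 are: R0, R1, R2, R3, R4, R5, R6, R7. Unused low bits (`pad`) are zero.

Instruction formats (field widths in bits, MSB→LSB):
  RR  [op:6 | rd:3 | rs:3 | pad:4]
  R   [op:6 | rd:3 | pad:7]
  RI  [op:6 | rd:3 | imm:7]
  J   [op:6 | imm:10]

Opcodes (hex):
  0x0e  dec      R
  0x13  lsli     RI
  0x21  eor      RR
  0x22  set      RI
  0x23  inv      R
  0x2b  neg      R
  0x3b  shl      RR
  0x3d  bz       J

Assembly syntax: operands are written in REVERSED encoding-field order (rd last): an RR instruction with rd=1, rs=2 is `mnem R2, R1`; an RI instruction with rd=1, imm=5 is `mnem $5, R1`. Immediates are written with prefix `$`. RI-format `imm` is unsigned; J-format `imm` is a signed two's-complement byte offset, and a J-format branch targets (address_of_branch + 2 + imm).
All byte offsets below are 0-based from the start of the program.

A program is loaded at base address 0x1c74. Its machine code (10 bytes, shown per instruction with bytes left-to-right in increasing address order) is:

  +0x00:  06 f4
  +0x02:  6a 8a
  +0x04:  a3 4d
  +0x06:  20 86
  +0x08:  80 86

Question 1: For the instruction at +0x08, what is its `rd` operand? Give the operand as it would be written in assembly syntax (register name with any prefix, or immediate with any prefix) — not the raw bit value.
R5

+0x08: 80 86 ⇒ word 0x8680 (little)
  opcode bits[15:10]=0x21: eor/RR
  rd@[9:7]=0x5 ⇒ R5
  rs@[6:4]=0x0 ⇒ R0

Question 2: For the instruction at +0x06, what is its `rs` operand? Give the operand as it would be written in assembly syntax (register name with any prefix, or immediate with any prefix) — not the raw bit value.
[06] 20 86 → 0x8620
  opcode bits[15:10]=0x21: eor/RR
  rd@[9:7]=0x4 ⇒ R4
  rs@[6:4]=0x2 ⇒ R2

R2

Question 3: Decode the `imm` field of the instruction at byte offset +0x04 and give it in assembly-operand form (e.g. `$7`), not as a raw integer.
$35

[04] a3 4d → 0x4da3
  top 6b → 0x13 → lsli [RI]
  rd@[9:7]=0x3 ⇒ R3
  imm@[6:0]=0x23 ⇒ $35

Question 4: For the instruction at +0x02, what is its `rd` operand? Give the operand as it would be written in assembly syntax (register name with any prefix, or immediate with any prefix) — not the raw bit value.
R4

@+02  little-endian(6a 8a) = 0x8a6a
  op=0x8a6a>>10=0x22 ⇒ set (RI)
  [9:7] rd=4 = R4
  [6:0] imm=106 = $106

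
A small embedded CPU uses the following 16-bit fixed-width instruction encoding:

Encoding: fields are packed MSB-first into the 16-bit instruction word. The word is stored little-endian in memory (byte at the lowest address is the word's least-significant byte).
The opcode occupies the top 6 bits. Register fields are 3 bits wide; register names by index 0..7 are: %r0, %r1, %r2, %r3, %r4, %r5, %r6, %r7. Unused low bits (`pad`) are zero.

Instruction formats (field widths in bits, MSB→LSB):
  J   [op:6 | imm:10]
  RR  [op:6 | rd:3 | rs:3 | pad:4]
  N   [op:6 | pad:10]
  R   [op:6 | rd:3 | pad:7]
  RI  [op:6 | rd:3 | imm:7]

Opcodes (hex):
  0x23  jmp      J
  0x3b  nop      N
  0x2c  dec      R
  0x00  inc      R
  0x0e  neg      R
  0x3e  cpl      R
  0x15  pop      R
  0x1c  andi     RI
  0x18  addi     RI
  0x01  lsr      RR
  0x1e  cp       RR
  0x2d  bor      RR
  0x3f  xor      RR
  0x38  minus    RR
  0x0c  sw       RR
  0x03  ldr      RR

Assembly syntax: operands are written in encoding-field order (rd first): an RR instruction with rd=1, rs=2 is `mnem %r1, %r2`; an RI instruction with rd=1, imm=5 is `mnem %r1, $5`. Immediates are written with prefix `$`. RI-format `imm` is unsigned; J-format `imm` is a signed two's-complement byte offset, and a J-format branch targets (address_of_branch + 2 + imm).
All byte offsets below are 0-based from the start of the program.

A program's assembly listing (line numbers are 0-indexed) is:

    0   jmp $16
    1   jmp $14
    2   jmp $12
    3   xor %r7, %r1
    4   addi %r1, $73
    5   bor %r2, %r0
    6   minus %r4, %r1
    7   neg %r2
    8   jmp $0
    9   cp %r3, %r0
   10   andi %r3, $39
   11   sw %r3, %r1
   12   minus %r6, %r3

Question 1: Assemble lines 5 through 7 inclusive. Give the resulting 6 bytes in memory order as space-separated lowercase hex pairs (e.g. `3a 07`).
00 b5 10 e2 00 39

line 5 (bor): pack op=0x2d:6|rd=2:3|rs=0:3|pad=0:4 = 0xb500; little→ 00 b5
line 6 (minus): pack op=0x38:6|rd=4:3|rs=1:3|pad=0:4 = 0xe210; little→ 10 e2
line 7 (neg): pack op=0xe:6|rd=2:3|pad=0:7 = 0x3900; little→ 00 39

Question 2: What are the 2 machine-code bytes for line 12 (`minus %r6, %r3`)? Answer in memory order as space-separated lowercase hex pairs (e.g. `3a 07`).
line 12 (minus): pack op=0x38:6|rd=6:3|rs=3:3|pad=0:4 = 0xe330; little→ 30 e3

30 e3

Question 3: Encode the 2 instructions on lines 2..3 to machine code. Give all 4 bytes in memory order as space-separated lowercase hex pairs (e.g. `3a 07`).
2. jmp fields op=0x23:6|imm=12:10 → word 8c0ch → 0c 8c
3. xor fields op=0x3f:6|rd=7:3|rs=1:3|pad=0:4 → word ff90h → 90 ff

0c 8c 90 ff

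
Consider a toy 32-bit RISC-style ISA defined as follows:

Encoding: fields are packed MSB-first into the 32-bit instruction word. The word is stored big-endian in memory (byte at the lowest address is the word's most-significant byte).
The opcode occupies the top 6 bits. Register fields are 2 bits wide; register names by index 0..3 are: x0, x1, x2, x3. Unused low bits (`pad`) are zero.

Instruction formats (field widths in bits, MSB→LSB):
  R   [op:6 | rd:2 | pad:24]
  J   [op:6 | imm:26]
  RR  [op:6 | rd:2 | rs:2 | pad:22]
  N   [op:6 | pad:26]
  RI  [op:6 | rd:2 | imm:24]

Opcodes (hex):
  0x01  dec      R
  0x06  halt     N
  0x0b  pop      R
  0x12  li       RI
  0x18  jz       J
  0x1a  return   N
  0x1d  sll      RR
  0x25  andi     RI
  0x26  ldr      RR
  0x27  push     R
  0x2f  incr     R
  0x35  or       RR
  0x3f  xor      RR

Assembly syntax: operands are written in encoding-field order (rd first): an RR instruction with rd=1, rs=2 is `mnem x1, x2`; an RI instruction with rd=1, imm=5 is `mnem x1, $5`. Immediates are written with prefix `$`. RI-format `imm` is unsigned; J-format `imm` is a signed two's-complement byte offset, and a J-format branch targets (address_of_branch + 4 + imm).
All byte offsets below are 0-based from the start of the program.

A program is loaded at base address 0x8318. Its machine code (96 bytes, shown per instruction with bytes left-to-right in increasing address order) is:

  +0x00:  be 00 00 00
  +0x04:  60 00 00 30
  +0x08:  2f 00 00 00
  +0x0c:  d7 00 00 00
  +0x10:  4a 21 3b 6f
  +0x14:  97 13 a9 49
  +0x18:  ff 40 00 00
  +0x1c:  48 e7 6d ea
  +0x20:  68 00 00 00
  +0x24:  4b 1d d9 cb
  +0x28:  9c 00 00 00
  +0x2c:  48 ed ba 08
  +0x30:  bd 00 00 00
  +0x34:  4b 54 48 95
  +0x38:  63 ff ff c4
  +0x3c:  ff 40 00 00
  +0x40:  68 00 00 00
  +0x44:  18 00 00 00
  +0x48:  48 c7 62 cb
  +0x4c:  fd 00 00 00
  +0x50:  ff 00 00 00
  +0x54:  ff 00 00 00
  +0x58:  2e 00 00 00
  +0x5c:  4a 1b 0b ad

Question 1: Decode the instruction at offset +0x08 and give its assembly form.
off 0x08: read 2f 00 00 00 as big → 0x2f000000
  top 6b → 0xb → pop [R]
  rd: (w>>24)&0x3=0x3 → x3

pop x3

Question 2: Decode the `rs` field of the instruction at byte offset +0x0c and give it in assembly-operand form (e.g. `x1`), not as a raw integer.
@+0c  big-endian(d7 00 00 00) = 0xd7000000
  opcode bits[31:26]=0x35: or/RR
  [25:24] rd=3 = x3
  [23:22] rs=0 = x0

x0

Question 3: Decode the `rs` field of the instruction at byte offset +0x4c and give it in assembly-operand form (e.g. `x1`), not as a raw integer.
@+4c  big-endian(fd 00 00 00) = 0xfd000000
  top 6b → 0x3f → xor [RR]
  rd@[25:24]=0x1 ⇒ x1
  rs@[23:22]=0x0 ⇒ x0

x0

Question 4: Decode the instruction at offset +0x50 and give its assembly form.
xor x3, x0

[50] ff 00 00 00 → 0xff000000
  top 6b → 0x3f → xor [RR]
  rd: (w>>24)&0x3=0x3 → x3
  rs: (w>>22)&0x3=0x0 → x0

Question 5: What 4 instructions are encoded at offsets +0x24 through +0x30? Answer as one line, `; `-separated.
li x3, $1956299; push x0; li x0, $15579656; incr x1

off 0x24: read 4b 1d d9 cb as big → 0x4b1dd9cb
  opcode bits[31:26]=0x12: li/RI
  [25:24] rd=3 = x3
  [23:0] imm=1956299 = $1956299
off 0x28: read 9c 00 00 00 as big → 0x9c000000
  opcode bits[31:26]=0x27: push/R
  [25:24] rd=0 = x0
off 0x2c: read 48 ed ba 08 as big → 0x48edba08
  opcode bits[31:26]=0x12: li/RI
  [25:24] rd=0 = x0
  [23:0] imm=15579656 = $15579656
off 0x30: read bd 00 00 00 as big → 0xbd000000
  opcode bits[31:26]=0x2f: incr/R
  [25:24] rd=1 = x1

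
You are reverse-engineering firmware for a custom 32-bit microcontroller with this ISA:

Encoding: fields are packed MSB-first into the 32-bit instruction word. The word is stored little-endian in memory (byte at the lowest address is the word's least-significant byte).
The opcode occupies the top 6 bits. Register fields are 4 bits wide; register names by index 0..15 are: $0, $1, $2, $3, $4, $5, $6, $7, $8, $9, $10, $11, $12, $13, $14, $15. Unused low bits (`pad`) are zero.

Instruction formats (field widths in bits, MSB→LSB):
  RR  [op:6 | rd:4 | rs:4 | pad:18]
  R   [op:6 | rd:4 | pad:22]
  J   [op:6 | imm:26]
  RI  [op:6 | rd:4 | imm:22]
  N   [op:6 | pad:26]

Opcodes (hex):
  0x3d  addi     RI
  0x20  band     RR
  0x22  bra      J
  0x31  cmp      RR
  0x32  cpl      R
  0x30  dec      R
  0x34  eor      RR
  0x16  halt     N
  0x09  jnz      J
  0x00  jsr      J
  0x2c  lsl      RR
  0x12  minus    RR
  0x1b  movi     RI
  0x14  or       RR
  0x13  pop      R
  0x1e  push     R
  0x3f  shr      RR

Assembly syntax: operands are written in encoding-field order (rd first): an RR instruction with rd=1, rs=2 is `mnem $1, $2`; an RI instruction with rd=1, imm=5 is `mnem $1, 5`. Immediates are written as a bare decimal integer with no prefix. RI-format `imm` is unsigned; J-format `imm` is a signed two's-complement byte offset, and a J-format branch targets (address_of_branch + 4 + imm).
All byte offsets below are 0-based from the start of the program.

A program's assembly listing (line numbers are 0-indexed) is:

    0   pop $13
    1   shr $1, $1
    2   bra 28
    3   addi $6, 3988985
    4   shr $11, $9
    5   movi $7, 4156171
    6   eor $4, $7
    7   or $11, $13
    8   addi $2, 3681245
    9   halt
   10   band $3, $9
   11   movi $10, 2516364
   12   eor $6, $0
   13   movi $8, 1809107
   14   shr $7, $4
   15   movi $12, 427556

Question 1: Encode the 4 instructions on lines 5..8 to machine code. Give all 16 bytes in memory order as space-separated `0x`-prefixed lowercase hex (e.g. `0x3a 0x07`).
0x0b 0x6b 0xff 0x6d 0x00 0x00 0x1c 0xd1 0x00 0x00 0xf4 0x52 0xdd 0x2b 0xb8 0xf4

5. movi fields op=0x1b:6|rd=7:4|imm=4156171:22 → word 6dff6b0bh → 0b 6b ff 6d
6. eor fields op=0x34:6|rd=4:4|rs=7:4|pad=0:18 → word d11c0000h → 00 00 1c d1
7. or fields op=0x14:6|rd=11:4|rs=13:4|pad=0:18 → word 52f40000h → 00 00 f4 52
8. addi fields op=0x3d:6|rd=2:4|imm=3681245:22 → word f4b82bddh → dd 2b b8 f4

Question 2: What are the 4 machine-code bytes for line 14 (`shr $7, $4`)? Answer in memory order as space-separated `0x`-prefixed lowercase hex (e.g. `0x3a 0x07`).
0x00 0x00 0xd0 0xfd

14. shr fields op=0x3f:6|rd=7:4|rs=4:4|pad=0:18 → word fdd00000h → 00 00 d0 fd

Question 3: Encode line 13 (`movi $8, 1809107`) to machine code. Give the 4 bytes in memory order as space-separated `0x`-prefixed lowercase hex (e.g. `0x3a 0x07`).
0xd3 0x9a 0x1b 0x6e

L13: movi op=0x1b:6|rd=8:4|imm=1809107:22 ⇒ 0x6e1b9ad3 ⇒ little d3 9a 1b 6e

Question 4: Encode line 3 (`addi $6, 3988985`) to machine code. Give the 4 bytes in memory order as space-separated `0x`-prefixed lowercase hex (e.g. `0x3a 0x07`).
line 3 (addi): pack op=0x3d:6|rd=6:4|imm=3988985:22 = 0xf5bcddf9; little→ f9 dd bc f5

0xf9 0xdd 0xbc 0xf5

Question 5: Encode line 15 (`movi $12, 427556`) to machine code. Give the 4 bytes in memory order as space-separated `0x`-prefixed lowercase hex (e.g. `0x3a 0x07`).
15. movi fields op=0x1b:6|rd=12:4|imm=427556:22 → word 6f068624h → 24 86 06 6f

0x24 0x86 0x06 0x6f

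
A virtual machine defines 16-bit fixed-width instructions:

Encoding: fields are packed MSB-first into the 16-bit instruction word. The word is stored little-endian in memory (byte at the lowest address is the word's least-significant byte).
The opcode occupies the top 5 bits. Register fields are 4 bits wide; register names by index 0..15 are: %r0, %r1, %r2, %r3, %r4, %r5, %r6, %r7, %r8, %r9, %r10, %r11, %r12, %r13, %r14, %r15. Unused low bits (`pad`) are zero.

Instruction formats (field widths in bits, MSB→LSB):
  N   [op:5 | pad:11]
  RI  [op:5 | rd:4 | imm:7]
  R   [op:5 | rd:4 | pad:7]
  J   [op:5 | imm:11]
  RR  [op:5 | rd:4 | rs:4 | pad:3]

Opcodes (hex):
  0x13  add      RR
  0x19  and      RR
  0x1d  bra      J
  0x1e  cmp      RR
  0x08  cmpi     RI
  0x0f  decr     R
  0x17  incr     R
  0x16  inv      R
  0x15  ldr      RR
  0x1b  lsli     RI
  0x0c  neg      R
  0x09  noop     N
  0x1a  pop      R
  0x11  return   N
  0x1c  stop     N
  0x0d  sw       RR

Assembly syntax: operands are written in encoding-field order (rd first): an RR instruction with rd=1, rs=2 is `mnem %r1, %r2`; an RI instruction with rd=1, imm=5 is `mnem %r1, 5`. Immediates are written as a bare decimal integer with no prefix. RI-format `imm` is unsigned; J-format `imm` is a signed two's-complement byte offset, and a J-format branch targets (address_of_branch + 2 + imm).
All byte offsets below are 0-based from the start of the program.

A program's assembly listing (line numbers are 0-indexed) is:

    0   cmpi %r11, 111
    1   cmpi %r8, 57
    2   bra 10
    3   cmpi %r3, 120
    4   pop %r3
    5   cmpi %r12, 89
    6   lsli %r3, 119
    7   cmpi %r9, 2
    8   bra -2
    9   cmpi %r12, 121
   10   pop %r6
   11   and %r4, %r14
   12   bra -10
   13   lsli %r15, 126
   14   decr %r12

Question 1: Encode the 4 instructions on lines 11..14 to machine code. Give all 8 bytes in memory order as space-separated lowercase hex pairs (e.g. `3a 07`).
11. and fields op=0x19:5|rd=4:4|rs=14:4|pad=0:3 → word ca70h → 70 ca
12. bra fields op=0x1d:5|imm=-10:11 → word eff6h → f6 ef
13. lsli fields op=0x1b:5|rd=15:4|imm=126:7 → word dffeh → fe df
14. decr fields op=0xf:5|rd=12:4|pad=0:7 → word 7e00h → 00 7e

70 ca f6 ef fe df 00 7e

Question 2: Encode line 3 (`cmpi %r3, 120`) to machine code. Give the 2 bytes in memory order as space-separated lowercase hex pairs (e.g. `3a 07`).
f8 41

line 3 (cmpi): pack op=0x8:5|rd=3:4|imm=120:7 = 0x41f8; little→ f8 41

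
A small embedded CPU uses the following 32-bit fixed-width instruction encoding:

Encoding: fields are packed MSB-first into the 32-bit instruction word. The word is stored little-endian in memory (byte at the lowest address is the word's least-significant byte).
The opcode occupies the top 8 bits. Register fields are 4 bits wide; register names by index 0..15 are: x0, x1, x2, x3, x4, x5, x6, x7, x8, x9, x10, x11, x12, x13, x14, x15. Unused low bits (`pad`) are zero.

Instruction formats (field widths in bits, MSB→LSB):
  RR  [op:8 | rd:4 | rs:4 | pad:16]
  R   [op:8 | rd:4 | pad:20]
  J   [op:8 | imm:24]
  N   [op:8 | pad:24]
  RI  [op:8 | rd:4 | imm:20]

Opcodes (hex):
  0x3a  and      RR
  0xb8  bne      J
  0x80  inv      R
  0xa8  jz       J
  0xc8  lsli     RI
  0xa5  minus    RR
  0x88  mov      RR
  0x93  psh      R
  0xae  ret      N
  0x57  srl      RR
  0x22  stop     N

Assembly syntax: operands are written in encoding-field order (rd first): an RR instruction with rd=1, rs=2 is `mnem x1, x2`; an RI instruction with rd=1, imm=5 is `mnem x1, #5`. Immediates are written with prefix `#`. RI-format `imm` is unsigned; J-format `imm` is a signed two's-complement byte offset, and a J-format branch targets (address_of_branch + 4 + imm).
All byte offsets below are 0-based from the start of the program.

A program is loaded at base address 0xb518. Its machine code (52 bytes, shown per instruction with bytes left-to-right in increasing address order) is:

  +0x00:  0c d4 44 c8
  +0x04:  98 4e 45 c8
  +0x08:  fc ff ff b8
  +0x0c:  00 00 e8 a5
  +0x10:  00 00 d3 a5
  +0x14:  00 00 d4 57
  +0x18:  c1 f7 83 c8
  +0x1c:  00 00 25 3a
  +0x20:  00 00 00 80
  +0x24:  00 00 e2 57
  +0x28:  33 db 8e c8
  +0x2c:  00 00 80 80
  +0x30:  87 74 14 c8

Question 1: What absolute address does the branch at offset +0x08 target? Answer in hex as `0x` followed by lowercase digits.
0xb520

[08] fc ff ff b8 → 0xb8fffffc
  opcode bits[31:24]=0xb8: bne/J
  imm@[23:0]=0xfffffc (s24→-4) ⇒ #-4
  target = base 0xb518 + off 0x08 + 4 + imm -4 = 0xb520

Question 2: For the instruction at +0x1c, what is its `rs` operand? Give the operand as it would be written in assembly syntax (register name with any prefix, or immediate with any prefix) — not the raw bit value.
x5

+0x1c: 00 00 25 3a ⇒ word 0x3a250000 (little)
  op=0x3a250000>>24=0x3a ⇒ and (RR)
  rd@[23:20]=0x2 ⇒ x2
  rs@[19:16]=0x5 ⇒ x5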